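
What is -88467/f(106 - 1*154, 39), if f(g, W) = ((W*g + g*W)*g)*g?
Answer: 29489/2875392 ≈ 0.010256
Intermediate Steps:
f(g, W) = 2*W*g³ (f(g, W) = ((W*g + W*g)*g)*g = ((2*W*g)*g)*g = (2*W*g²)*g = 2*W*g³)
-88467/f(106 - 1*154, 39) = -88467*1/(78*(106 - 1*154)³) = -88467*1/(78*(106 - 154)³) = -88467/(2*39*(-48)³) = -88467/(2*39*(-110592)) = -88467/(-8626176) = -88467*(-1/8626176) = 29489/2875392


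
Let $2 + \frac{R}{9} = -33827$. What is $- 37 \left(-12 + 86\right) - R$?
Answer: $301723$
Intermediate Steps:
$R = -304461$ ($R = -18 + 9 \left(-33827\right) = -18 - 304443 = -304461$)
$- 37 \left(-12 + 86\right) - R = - 37 \left(-12 + 86\right) - -304461 = \left(-37\right) 74 + 304461 = -2738 + 304461 = 301723$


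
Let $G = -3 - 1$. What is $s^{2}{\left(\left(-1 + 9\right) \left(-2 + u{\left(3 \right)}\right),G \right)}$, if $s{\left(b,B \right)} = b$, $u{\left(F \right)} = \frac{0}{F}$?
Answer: $256$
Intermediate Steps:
$u{\left(F \right)} = 0$
$G = -4$
$s^{2}{\left(\left(-1 + 9\right) \left(-2 + u{\left(3 \right)}\right),G \right)} = \left(\left(-1 + 9\right) \left(-2 + 0\right)\right)^{2} = \left(8 \left(-2\right)\right)^{2} = \left(-16\right)^{2} = 256$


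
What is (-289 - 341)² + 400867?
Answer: 797767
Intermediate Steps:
(-289 - 341)² + 400867 = (-630)² + 400867 = 396900 + 400867 = 797767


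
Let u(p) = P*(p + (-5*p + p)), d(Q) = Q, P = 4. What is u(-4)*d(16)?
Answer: 768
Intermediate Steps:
u(p) = -12*p (u(p) = 4*(p + (-5*p + p)) = 4*(p - 4*p) = 4*(-3*p) = -12*p)
u(-4)*d(16) = -12*(-4)*16 = 48*16 = 768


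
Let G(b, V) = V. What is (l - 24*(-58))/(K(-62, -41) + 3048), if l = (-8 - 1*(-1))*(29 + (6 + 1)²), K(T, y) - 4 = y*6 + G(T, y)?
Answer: 846/2765 ≈ 0.30597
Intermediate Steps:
K(T, y) = 4 + 7*y (K(T, y) = 4 + (y*6 + y) = 4 + (6*y + y) = 4 + 7*y)
l = -546 (l = (-8 + 1)*(29 + 7²) = -7*(29 + 49) = -7*78 = -546)
(l - 24*(-58))/(K(-62, -41) + 3048) = (-546 - 24*(-58))/((4 + 7*(-41)) + 3048) = (-546 + 1392)/((4 - 287) + 3048) = 846/(-283 + 3048) = 846/2765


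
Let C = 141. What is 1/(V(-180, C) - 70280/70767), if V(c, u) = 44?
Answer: 70767/3043468 ≈ 0.023252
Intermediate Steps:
1/(V(-180, C) - 70280/70767) = 1/(44 - 70280/70767) = 1/(3043468/70767) = 70767/3043468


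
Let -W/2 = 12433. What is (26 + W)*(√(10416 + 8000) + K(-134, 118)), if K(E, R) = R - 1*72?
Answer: -1142640 - 99360*√1151 ≈ -4.5136e+6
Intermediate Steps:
K(E, R) = -72 + R (K(E, R) = R - 72 = -72 + R)
W = -24866 (W = -2*12433 = -24866)
(26 + W)*(√(10416 + 8000) + K(-134, 118)) = (26 - 24866)*(√(10416 + 8000) + (-72 + 118)) = -24840*(√18416 + 46) = -24840*(4*√1151 + 46) = -24840*(46 + 4*√1151) = -1142640 - 99360*√1151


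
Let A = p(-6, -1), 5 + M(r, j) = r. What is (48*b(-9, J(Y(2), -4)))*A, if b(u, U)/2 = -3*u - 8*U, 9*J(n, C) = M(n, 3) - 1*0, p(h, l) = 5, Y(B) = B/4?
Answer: 14880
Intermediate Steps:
Y(B) = B/4 (Y(B) = B*(1/4) = B/4)
M(r, j) = -5 + r
J(n, C) = -5/9 + n/9 (J(n, C) = ((-5 + n) - 1*0)/9 = ((-5 + n) + 0)/9 = (-5 + n)/9 = -5/9 + n/9)
b(u, U) = -16*U - 6*u (b(u, U) = 2*(-3*u - 8*U) = 2*(-8*U - 3*u) = -16*U - 6*u)
A = 5
(48*b(-9, J(Y(2), -4)))*A = (48*(-16*(-5/9 + ((1/4)*2)/9) - 6*(-9)))*5 = (48*(-16*(-5/9 + (1/9)*(1/2)) + 54))*5 = (48*(-16*(-5/9 + 1/18) + 54))*5 = (48*(-16*(-1/2) + 54))*5 = (48*(8 + 54))*5 = (48*62)*5 = 2976*5 = 14880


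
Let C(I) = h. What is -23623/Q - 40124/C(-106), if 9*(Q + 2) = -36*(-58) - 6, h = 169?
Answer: -39582173/116272 ≈ -340.43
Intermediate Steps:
C(I) = 169
Q = 688/3 (Q = -2 + (-36*(-58) - 6)/9 = -2 + (2088 - 6)/9 = -2 + (⅑)*2082 = -2 + 694/3 = 688/3 ≈ 229.33)
-23623/Q - 40124/C(-106) = -23623/688/3 - 40124/169 = -23623*3/688 - 40124*1/169 = -70869/688 - 40124/169 = -39582173/116272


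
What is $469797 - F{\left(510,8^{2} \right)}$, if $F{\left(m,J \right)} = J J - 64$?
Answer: $465765$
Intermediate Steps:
$F{\left(m,J \right)} = -64 + J^{2}$ ($F{\left(m,J \right)} = J^{2} - 64 = -64 + J^{2}$)
$469797 - F{\left(510,8^{2} \right)} = 469797 - \left(-64 + \left(8^{2}\right)^{2}\right) = 469797 - \left(-64 + 64^{2}\right) = 469797 - \left(-64 + 4096\right) = 469797 - 4032 = 465765$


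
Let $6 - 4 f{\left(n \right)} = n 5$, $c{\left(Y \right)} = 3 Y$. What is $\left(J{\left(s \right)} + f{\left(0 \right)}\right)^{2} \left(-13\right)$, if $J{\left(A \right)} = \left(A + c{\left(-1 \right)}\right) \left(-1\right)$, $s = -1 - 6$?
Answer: $- \frac{6877}{4} \approx -1719.3$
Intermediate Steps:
$s = -7$ ($s = -1 - 6 = -7$)
$f{\left(n \right)} = \frac{3}{2} - \frac{5 n}{4}$ ($f{\left(n \right)} = \frac{3}{2} - \frac{n 5}{4} = \frac{3}{2} - \frac{5 n}{4}$)
$J{\left(A \right)} = 3 - A$ ($J{\left(A \right)} = \left(A + 3 \left(-1\right)\right) \left(-1\right) = \left(A - 3\right) \left(-1\right) = \left(-3 + A\right) \left(-1\right) = 3 - A$)
$\left(J{\left(s \right)} + f{\left(0 \right)}\right)^{2} \left(-13\right) = \left(\left(3 - -7\right) + \left(\frac{3}{2} - 0\right)\right)^{2} \left(-13\right) = \left(\left(3 + 7\right) + \left(\frac{3}{2} + 0\right)\right)^{2} \left(-13\right) = \left(10 + \frac{3}{2}\right)^{2} \left(-13\right) = \left(\frac{23}{2}\right)^{2} \left(-13\right) = \frac{529}{4} \left(-13\right) = - \frac{6877}{4}$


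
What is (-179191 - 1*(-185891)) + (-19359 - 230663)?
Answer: -243322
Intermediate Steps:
(-179191 - 1*(-185891)) + (-19359 - 230663) = (-179191 + 185891) - 250022 = 6700 - 250022 = -243322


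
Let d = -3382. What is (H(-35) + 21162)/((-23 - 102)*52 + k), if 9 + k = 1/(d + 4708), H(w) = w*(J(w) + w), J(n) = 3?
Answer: -29545932/8630933 ≈ -3.4233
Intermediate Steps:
H(w) = w*(3 + w)
k = -11933/1326 (k = -9 + 1/(-3382 + 4708) = -9 + 1/1326 = -11933/1326 ≈ -8.9993)
(H(-35) + 21162)/((-23 - 102)*52 + k) = (-35*(3 - 35) + 21162)/((-23 - 102)*52 - 11933/1326) = (-35*(-32) + 21162)/(-125*52 - 11933/1326) = (1120 + 21162)/(-6500 - 11933/1326) = 22282/(-8630933/1326) = 22282*(-1326/8630933) = -29545932/8630933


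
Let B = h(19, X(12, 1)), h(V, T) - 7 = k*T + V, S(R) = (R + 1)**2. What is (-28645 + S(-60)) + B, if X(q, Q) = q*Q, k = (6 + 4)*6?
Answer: -24418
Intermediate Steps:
k = 60 (k = 10*6 = 60)
S(R) = (1 + R)**2
X(q, Q) = Q*q
h(V, T) = 7 + V + 60*T (h(V, T) = 7 + (60*T + V) = 7 + (V + 60*T) = 7 + V + 60*T)
B = 746 (B = 7 + 19 + 60*(1*12) = 7 + 19 + 60*12 = 7 + 19 + 720 = 746)
(-28645 + S(-60)) + B = (-28645 + (1 - 60)**2) + 746 = (-28645 + (-59)**2) + 746 = (-28645 + 3481) + 746 = -25164 + 746 = -24418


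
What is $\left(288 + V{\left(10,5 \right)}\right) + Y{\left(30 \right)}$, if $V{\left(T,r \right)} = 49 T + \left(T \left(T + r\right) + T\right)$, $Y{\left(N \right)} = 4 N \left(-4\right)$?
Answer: $458$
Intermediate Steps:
$Y{\left(N \right)} = - 16 N$
$V{\left(T,r \right)} = 50 T + T \left(T + r\right)$ ($V{\left(T,r \right)} = 49 T + \left(T + T \left(T + r\right)\right) = 50 T + T \left(T + r\right)$)
$\left(288 + V{\left(10,5 \right)}\right) + Y{\left(30 \right)} = \left(288 + 10 \left(50 + 10 + 5\right)\right) - 480 = \left(288 + 10 \cdot 65\right) - 480 = \left(288 + 650\right) - 480 = 938 - 480 = 458$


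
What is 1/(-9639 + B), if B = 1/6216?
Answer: -6216/59916023 ≈ -0.00010375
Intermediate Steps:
B = 1/6216 ≈ 0.00016088
1/(-9639 + B) = 1/(-9639 + 1/6216) = 1/(-59916023/6216) = -6216/59916023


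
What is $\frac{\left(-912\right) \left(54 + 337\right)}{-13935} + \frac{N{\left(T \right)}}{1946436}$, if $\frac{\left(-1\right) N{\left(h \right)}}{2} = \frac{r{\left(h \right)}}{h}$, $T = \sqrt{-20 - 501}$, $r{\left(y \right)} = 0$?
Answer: $\frac{118864}{4645} \approx 25.59$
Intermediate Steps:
$T = i \sqrt{521}$ ($T = \sqrt{-521} = i \sqrt{521} \approx 22.825 i$)
$N{\left(h \right)} = 0$ ($N{\left(h \right)} = - 2 \frac{0}{h} = \left(-2\right) 0 = 0$)
$\frac{\left(-912\right) \left(54 + 337\right)}{-13935} + \frac{N{\left(T \right)}}{1946436} = \frac{\left(-912\right) \left(54 + 337\right)}{-13935} + \frac{0}{1946436} = \left(-912\right) 391 \left(- \frac{1}{13935}\right) + 0 \cdot \frac{1}{1946436} = \left(-356592\right) \left(- \frac{1}{13935}\right) + 0 = \frac{118864}{4645} + 0 = \frac{118864}{4645}$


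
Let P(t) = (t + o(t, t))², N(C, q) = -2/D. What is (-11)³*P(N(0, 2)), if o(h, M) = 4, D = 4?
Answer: -65219/4 ≈ -16305.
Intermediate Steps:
N(C, q) = -½ (N(C, q) = -2/4 = -2*¼ = -½)
P(t) = (4 + t)² (P(t) = (t + 4)² = (4 + t)²)
(-11)³*P(N(0, 2)) = (-11)³*(4 - ½)² = -1331*(7/2)² = -1331*49/4 = -65219/4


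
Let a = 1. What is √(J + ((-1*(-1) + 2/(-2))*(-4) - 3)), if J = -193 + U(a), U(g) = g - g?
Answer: 14*I ≈ 14.0*I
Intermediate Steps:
U(g) = 0
J = -193 (J = -193 + 0 = -193)
√(J + ((-1*(-1) + 2/(-2))*(-4) - 3)) = √(-193 + ((-1*(-1) + 2/(-2))*(-4) - 3)) = √(-193 + ((1 + 2*(-½))*(-4) - 3)) = √(-193 + ((1 - 1)*(-4) - 3)) = √(-193 + (0*(-4) - 3)) = √(-193 + (0 - 3)) = √(-193 - 3) = √(-196) = 14*I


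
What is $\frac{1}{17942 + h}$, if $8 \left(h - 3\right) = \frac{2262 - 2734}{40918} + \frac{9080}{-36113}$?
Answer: $\frac{1477671734}{26516770694033} \approx 5.5726 \cdot 10^{-5}$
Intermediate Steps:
$h = \frac{4384442605}{1477671734}$ ($h = 3 + \frac{\frac{2262 - 2734}{40918} + \frac{9080}{-36113}}{8} = 3 + \frac{\left(-472\right) \frac{1}{40918} + 9080 \left(- \frac{1}{36113}\right)}{8} = 3 + \frac{- \frac{236}{20459} - \frac{9080}{36113}}{8} = 3 + \frac{1}{8} \left(- \frac{194290388}{738835867}\right) = 3 - \frac{48572597}{1477671734} = \frac{4384442605}{1477671734} \approx 2.9671$)
$\frac{1}{17942 + h} = \frac{1}{17942 + \frac{4384442605}{1477671734}} = \frac{1}{\frac{26516770694033}{1477671734}} = \frac{1477671734}{26516770694033}$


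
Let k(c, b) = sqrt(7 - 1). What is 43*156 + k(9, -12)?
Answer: 6708 + sqrt(6) ≈ 6710.5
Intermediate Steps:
k(c, b) = sqrt(6)
43*156 + k(9, -12) = 43*156 + sqrt(6) = 6708 + sqrt(6)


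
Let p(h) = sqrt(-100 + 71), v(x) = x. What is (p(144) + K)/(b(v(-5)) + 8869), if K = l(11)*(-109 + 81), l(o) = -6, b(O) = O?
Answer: 21/1108 + I*sqrt(29)/8864 ≈ 0.018953 + 0.00060753*I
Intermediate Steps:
p(h) = I*sqrt(29) (p(h) = sqrt(-29) = I*sqrt(29))
K = 168 (K = -6*(-109 + 81) = -6*(-28) = 168)
(p(144) + K)/(b(v(-5)) + 8869) = (I*sqrt(29) + 168)/(-5 + 8869) = (168 + I*sqrt(29))/8864 = (168 + I*sqrt(29))*(1/8864) = 21/1108 + I*sqrt(29)/8864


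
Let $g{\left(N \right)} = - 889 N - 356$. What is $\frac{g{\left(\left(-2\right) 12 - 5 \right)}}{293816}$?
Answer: $\frac{25425}{293816} \approx 0.086534$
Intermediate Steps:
$g{\left(N \right)} = -356 - 889 N$
$\frac{g{\left(\left(-2\right) 12 - 5 \right)}}{293816} = \frac{-356 - 889 \left(\left(-2\right) 12 - 5\right)}{293816} = \left(-356 - 889 \left(-24 - 5\right)\right) \frac{1}{293816} = \left(-356 - -25781\right) \frac{1}{293816} = \left(-356 + 25781\right) \frac{1}{293816} = 25425 \cdot \frac{1}{293816} = \frac{25425}{293816}$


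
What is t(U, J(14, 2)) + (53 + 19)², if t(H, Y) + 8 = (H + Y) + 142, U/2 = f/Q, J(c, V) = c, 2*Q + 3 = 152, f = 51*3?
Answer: 795080/149 ≈ 5336.1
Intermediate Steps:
f = 153
Q = 149/2 (Q = -3/2 + (½)*152 = -3/2 + 76 = 149/2 ≈ 74.500)
U = 612/149 (U = 2*(153/(149/2)) = 2*(153*(2/149)) = 2*(306/149) = 612/149 ≈ 4.1074)
t(H, Y) = 134 + H + Y (t(H, Y) = -8 + ((H + Y) + 142) = -8 + (142 + H + Y) = 134 + H + Y)
t(U, J(14, 2)) + (53 + 19)² = (134 + 612/149 + 14) + (53 + 19)² = 22664/149 + 72² = 22664/149 + 5184 = 795080/149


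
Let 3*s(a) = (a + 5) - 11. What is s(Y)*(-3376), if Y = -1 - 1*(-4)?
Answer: 3376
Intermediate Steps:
Y = 3 (Y = -1 + 4 = 3)
s(a) = -2 + a/3 (s(a) = ((a + 5) - 11)/3 = ((5 + a) - 11)/3 = (-6 + a)/3 = -2 + a/3)
s(Y)*(-3376) = (-2 + (1/3)*3)*(-3376) = (-2 + 1)*(-3376) = -1*(-3376) = 3376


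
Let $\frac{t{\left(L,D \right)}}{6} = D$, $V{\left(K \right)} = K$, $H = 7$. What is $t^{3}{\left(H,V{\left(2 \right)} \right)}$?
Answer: $1728$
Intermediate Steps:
$t{\left(L,D \right)} = 6 D$
$t^{3}{\left(H,V{\left(2 \right)} \right)} = \left(6 \cdot 2\right)^{3} = 12^{3} = 1728$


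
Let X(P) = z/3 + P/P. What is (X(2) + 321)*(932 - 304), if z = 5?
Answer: 609788/3 ≈ 2.0326e+5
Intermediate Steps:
X(P) = 8/3 (X(P) = 5/3 + P/P = 5*(⅓) + 1 = 5/3 + 1 = 8/3)
(X(2) + 321)*(932 - 304) = (8/3 + 321)*(932 - 304) = (971/3)*628 = 609788/3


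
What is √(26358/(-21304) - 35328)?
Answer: 3*I*√111350988245/5326 ≈ 187.96*I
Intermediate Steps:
√(26358/(-21304) - 35328) = √(26358*(-1/21304) - 35328) = √(-13179/10652 - 35328) = √(-376327035/10652) = 3*I*√111350988245/5326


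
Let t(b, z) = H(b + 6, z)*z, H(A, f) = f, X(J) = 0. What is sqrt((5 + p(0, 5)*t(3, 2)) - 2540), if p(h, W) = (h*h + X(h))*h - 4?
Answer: I*sqrt(2551) ≈ 50.507*I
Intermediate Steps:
p(h, W) = -4 + h**3 (p(h, W) = (h*h + 0)*h - 4 = (h**2 + 0)*h - 4 = h**2*h - 4 = h**3 - 4 = -4 + h**3)
t(b, z) = z**2 (t(b, z) = z*z = z**2)
sqrt((5 + p(0, 5)*t(3, 2)) - 2540) = sqrt((5 + (-4 + 0**3)*2**2) - 2540) = sqrt((5 + (-4 + 0)*4) - 2540) = sqrt((5 - 4*4) - 2540) = sqrt((5 - 16) - 2540) = sqrt(-11 - 2540) = sqrt(-2551) = I*sqrt(2551)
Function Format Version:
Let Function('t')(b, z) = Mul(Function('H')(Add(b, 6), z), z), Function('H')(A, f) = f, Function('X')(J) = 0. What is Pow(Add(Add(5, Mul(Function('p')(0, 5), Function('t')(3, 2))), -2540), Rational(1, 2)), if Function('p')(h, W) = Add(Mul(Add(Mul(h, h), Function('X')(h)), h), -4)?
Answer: Mul(I, Pow(2551, Rational(1, 2))) ≈ Mul(50.507, I)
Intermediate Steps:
Function('p')(h, W) = Add(-4, Pow(h, 3)) (Function('p')(h, W) = Add(Mul(Add(Mul(h, h), 0), h), -4) = Add(Mul(Add(Pow(h, 2), 0), h), -4) = Add(Mul(Pow(h, 2), h), -4) = Add(Pow(h, 3), -4) = Add(-4, Pow(h, 3)))
Function('t')(b, z) = Pow(z, 2) (Function('t')(b, z) = Mul(z, z) = Pow(z, 2))
Pow(Add(Add(5, Mul(Function('p')(0, 5), Function('t')(3, 2))), -2540), Rational(1, 2)) = Pow(Add(Add(5, Mul(Add(-4, Pow(0, 3)), Pow(2, 2))), -2540), Rational(1, 2)) = Pow(Add(Add(5, Mul(Add(-4, 0), 4)), -2540), Rational(1, 2)) = Pow(Add(Add(5, Mul(-4, 4)), -2540), Rational(1, 2)) = Pow(Add(Add(5, -16), -2540), Rational(1, 2)) = Pow(Add(-11, -2540), Rational(1, 2)) = Pow(-2551, Rational(1, 2)) = Mul(I, Pow(2551, Rational(1, 2)))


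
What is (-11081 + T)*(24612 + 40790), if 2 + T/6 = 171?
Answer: -658401934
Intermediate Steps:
T = 1014 (T = -12 + 6*171 = -12 + 1026 = 1014)
(-11081 + T)*(24612 + 40790) = (-11081 + 1014)*(24612 + 40790) = -10067*65402 = -658401934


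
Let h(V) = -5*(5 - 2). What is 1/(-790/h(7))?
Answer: 3/158 ≈ 0.018987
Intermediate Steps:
h(V) = -15 (h(V) = -5*3 = -15)
1/(-790/h(7)) = 1/(-790/(-15)) = 1/(-790*(-1/15)) = 1/(158/3) = 3/158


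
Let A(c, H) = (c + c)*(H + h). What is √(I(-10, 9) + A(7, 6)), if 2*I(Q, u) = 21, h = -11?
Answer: I*√238/2 ≈ 7.7136*I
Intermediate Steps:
A(c, H) = 2*c*(-11 + H) (A(c, H) = (c + c)*(H - 11) = (2*c)*(-11 + H) = 2*c*(-11 + H))
I(Q, u) = 21/2 (I(Q, u) = (½)*21 = 21/2)
√(I(-10, 9) + A(7, 6)) = √(21/2 + 2*7*(-11 + 6)) = √(21/2 + 2*7*(-5)) = √(21/2 - 70) = √(-119/2) = I*√238/2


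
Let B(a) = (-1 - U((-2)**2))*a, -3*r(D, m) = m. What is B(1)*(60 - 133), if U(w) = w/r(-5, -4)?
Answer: 292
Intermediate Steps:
r(D, m) = -m/3
U(w) = 3*w/4 (U(w) = w/((-1/3*(-4))) = w/(4/3) = w*(3/4) = 3*w/4)
B(a) = -4*a (B(a) = (-1 - 3*(-2)**2/4)*a = (-1 - 3*4/4)*a = (-1 - 1*3)*a = (-1 - 3)*a = -4*a)
B(1)*(60 - 133) = (-4*1)*(60 - 133) = -4*(-73) = 292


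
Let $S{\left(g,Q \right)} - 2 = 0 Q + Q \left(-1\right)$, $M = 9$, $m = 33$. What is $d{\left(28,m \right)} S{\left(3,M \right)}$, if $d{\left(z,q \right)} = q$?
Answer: $-231$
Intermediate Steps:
$S{\left(g,Q \right)} = 2 - Q$ ($S{\left(g,Q \right)} = 2 + \left(0 Q + Q \left(-1\right)\right) = 2 + \left(0 - Q\right) = 2 - Q$)
$d{\left(28,m \right)} S{\left(3,M \right)} = 33 \left(2 - 9\right) = 33 \left(-7\right) = -231$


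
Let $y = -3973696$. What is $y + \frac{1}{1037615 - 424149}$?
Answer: $- \frac{2437727390335}{613466} \approx -3.9737 \cdot 10^{6}$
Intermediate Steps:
$y + \frac{1}{1037615 - 424149} = -3973696 + \frac{1}{1037615 - 424149} = -3973696 + \frac{1}{613466} = - \frac{2437727390335}{613466}$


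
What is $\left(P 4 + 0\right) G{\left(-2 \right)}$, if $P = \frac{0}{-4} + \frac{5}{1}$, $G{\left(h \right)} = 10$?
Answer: $200$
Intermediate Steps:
$P = 5$ ($P = 0 \left(- \frac{1}{4}\right) + 5 \cdot 1 = 0 + 5 = 5$)
$\left(P 4 + 0\right) G{\left(-2 \right)} = \left(5 \cdot 4 + 0\right) 10 = \left(20 + 0\right) 10 = 20 \cdot 10 = 200$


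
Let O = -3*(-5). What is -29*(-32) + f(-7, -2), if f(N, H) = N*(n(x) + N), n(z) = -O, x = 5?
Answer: 1082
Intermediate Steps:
O = 15
n(z) = -15 (n(z) = -1*15 = -15)
f(N, H) = N*(-15 + N)
-29*(-32) + f(-7, -2) = -29*(-32) - 7*(-15 - 7) = 928 - 7*(-22) = 928 + 154 = 1082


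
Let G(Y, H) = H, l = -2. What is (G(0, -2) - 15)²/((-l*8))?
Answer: 289/16 ≈ 18.063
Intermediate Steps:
(G(0, -2) - 15)²/((-l*8)) = (-2 - 15)²/((-1*(-2)*8)) = (-17)²/((2*8)) = 289/16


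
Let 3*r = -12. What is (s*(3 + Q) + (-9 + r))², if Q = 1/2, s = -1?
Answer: 1089/4 ≈ 272.25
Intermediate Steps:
r = -4 (r = (⅓)*(-12) = -4)
Q = ½ ≈ 0.50000
(s*(3 + Q) + (-9 + r))² = (-(3 + ½) + (-9 - 4))² = (-1*7/2 - 13)² = (-7/2 - 13)² = (-33/2)² = 1089/4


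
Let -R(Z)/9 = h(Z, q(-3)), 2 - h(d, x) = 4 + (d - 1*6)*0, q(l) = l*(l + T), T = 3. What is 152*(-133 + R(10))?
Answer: -17480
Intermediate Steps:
q(l) = l*(3 + l) (q(l) = l*(l + 3) = l*(3 + l))
h(d, x) = -2 (h(d, x) = 2 - (4 + (d - 1*6)*0) = 2 - (4 + (d - 6)*0) = 2 - (4 + (-6 + d)*0) = 2 - (4 + 0) = 2 - 1*4 = 2 - 4 = -2)
R(Z) = 18 (R(Z) = -9*(-2) = 18)
152*(-133 + R(10)) = 152*(-133 + 18) = 152*(-115) = -17480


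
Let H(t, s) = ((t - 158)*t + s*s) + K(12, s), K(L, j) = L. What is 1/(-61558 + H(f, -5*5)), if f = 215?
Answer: -1/48666 ≈ -2.0548e-5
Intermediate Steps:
H(t, s) = 12 + s² + t*(-158 + t) (H(t, s) = ((t - 158)*t + s*s) + 12 = ((-158 + t)*t + s²) + 12 = (t*(-158 + t) + s²) + 12 = (s² + t*(-158 + t)) + 12 = 12 + s² + t*(-158 + t))
1/(-61558 + H(f, -5*5)) = 1/(-61558 + (12 + (-5*5)² + 215² - 158*215)) = 1/(-61558 + (12 + (-25)² + 46225 - 33970)) = 1/(-61558 + (12 + 625 + 46225 - 33970)) = 1/(-61558 + 12892) = 1/(-48666) = -1/48666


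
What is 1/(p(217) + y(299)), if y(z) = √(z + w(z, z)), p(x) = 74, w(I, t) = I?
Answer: 37/2439 - √598/4878 ≈ 0.010157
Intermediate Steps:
y(z) = √2*√z (y(z) = √(z + z) = √(2*z) = √2*√z)
1/(p(217) + y(299)) = 1/(74 + √2*√299) = 1/(74 + √598)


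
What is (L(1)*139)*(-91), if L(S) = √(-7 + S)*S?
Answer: -12649*I*√6 ≈ -30984.0*I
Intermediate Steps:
L(S) = S*√(-7 + S)
(L(1)*139)*(-91) = ((1*√(-7 + 1))*139)*(-91) = ((1*√(-6))*139)*(-91) = ((1*(I*√6))*139)*(-91) = ((I*√6)*139)*(-91) = (139*I*√6)*(-91) = -12649*I*√6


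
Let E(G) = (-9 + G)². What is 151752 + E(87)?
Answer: 157836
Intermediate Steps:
151752 + E(87) = 151752 + (-9 + 87)² = 151752 + 78² = 151752 + 6084 = 157836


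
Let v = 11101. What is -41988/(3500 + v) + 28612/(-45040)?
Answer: -192408611/54802420 ≈ -3.5110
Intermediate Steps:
-41988/(3500 + v) + 28612/(-45040) = -41988/(3500 + 11101) + 28612/(-45040) = -41988/14601 + 28612*(-1/45040) = -41988*1/14601 - 7153/11260 = -13996/4867 - 7153/11260 = -192408611/54802420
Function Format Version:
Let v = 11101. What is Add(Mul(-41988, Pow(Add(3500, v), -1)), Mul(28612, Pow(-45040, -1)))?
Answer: Rational(-192408611, 54802420) ≈ -3.5110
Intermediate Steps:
Add(Mul(-41988, Pow(Add(3500, v), -1)), Mul(28612, Pow(-45040, -1))) = Add(Mul(-41988, Pow(Add(3500, 11101), -1)), Mul(28612, Pow(-45040, -1))) = Add(Mul(-41988, Pow(14601, -1)), Mul(28612, Rational(-1, 45040))) = Add(Mul(-41988, Rational(1, 14601)), Rational(-7153, 11260)) = Add(Rational(-13996, 4867), Rational(-7153, 11260)) = Rational(-192408611, 54802420)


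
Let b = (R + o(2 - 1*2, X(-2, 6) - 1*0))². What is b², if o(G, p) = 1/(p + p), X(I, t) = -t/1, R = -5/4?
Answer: 256/81 ≈ 3.1605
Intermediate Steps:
R = -5/4 (R = -5*¼ = -5/4 ≈ -1.2500)
X(I, t) = -t
o(G, p) = 1/(2*p)
b = 16/9 (b = (-5/4 + 1/(2*(-1*6 - 1*0)))² = (-5/4 + 1/(2*(-6 + 0)))² = (-5/4 + (½)/(-6))² = (-5/4 + (½)*(-⅙))² = (-5/4 - 1/12)² = (-4/3)² = 16/9 ≈ 1.7778)
b² = (16/9)² = 256/81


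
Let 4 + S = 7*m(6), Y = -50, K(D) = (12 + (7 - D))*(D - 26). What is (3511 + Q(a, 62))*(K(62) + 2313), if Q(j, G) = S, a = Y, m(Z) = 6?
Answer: 2714985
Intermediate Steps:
K(D) = (-26 + D)*(19 - D) (K(D) = (19 - D)*(-26 + D) = (-26 + D)*(19 - D))
S = 38 (S = -4 + 7*6 = -4 + 42 = 38)
a = -50
Q(j, G) = 38
(3511 + Q(a, 62))*(K(62) + 2313) = (3511 + 38)*((-494 - 1*62**2 + 45*62) + 2313) = 3549*((-494 - 1*3844 + 2790) + 2313) = 3549*((-494 - 3844 + 2790) + 2313) = 3549*(-1548 + 2313) = 3549*765 = 2714985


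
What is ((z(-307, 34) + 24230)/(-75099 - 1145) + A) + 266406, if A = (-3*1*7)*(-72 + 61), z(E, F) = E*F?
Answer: 5082364409/19061 ≈ 2.6664e+5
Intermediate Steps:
A = 231 (A = -3*7*(-11) = -21*(-11) = 231)
((z(-307, 34) + 24230)/(-75099 - 1145) + A) + 266406 = ((-307*34 + 24230)/(-75099 - 1145) + 231) + 266406 = ((-10438 + 24230)/(-76244) + 231) + 266406 = (13792*(-1/76244) + 231) + 266406 = (-3448/19061 + 231) + 266406 = 4399643/19061 + 266406 = 5082364409/19061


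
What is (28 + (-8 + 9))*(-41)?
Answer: -1189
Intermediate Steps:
(28 + (-8 + 9))*(-41) = (28 + 1)*(-41) = 29*(-41) = -1189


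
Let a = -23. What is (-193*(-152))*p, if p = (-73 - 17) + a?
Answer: -3314968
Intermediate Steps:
p = -113 (p = (-73 - 17) - 23 = -90 - 23 = -113)
(-193*(-152))*p = -193*(-152)*(-113) = 29336*(-113) = -3314968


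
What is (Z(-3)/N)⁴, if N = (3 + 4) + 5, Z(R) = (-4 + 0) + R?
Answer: 2401/20736 ≈ 0.11579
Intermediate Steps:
Z(R) = -4 + R
N = 12 (N = 7 + 5 = 12)
(Z(-3)/N)⁴ = ((-4 - 3)/12)⁴ = (-7*1/12)⁴ = (-7/12)⁴ = 2401/20736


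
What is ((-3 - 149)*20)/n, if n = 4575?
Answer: -608/915 ≈ -0.66448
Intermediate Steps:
((-3 - 149)*20)/n = ((-3 - 149)*20)/4575 = -152*20*(1/4575) = -3040*1/4575 = -608/915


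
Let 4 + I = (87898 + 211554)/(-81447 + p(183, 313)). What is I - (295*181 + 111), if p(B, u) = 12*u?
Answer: -4157544862/77691 ≈ -53514.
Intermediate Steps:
I = -610216/77691 (I = -4 + (87898 + 211554)/(-81447 + 12*313) = -4 + 299452/(-81447 + 3756) = -4 + 299452/(-77691) = -4 + 299452*(-1/77691) = -4 - 299452/77691 = -610216/77691 ≈ -7.8544)
I - (295*181 + 111) = -610216/77691 - (295*181 + 111) = -610216/77691 - (53395 + 111) = -610216/77691 - 1*53506 = -610216/77691 - 53506 = -4157544862/77691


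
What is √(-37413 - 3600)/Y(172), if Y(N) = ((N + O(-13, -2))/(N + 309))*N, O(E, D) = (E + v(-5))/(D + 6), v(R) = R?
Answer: 10101*I*√93/28810 ≈ 3.3811*I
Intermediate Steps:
O(E, D) = (-5 + E)/(6 + D) (O(E, D) = (E - 5)/(D + 6) = (-5 + E)/(6 + D))
Y(N) = N*(-9/2 + N)/(309 + N) (Y(N) = ((N + (-5 - 13)/(6 - 2))/(N + 309))*N = ((N - 18/4)/(309 + N))*N = ((N + (¼)*(-18))/(309 + N))*N = ((N - 9/2)/(309 + N))*N = ((-9/2 + N)/(309 + N))*N = N*(-9/2 + N)/(309 + N))
√(-37413 - 3600)/Y(172) = √(-37413 - 3600)/(((½)*172*(-9 + 2*172)/(309 + 172))) = √(-41013)/(((½)*172*(-9 + 344)/481)) = (21*I*√93)/(((½)*172*(1/481)*335)) = (21*I*√93)/(28810/481) = (21*I*√93)*(481/28810) = 10101*I*√93/28810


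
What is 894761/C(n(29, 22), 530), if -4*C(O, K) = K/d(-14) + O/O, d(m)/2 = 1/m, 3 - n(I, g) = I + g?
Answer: 3579044/3709 ≈ 964.96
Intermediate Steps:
n(I, g) = 3 - I - g (n(I, g) = 3 - (I + g) = 3 + (-I - g) = 3 - I - g)
d(m) = 2/m (d(m) = 2*(1/m) = 2/m)
C(O, K) = -1/4 + 7*K/4 (C(O, K) = -(K/((2/(-14))) + O/O)/4 = -(K/((2*(-1/14))) + 1)/4 = -(K/(-1/7) + 1)/4 = -(K*(-7) + 1)/4 = -(-7*K + 1)/4 = -(1 - 7*K)/4 = -1/4 + 7*K/4)
894761/C(n(29, 22), 530) = 894761/(-1/4 + (7/4)*530) = 894761/(-1/4 + 1855/2) = 894761/(3709/4) = 894761*(4/3709) = 3579044/3709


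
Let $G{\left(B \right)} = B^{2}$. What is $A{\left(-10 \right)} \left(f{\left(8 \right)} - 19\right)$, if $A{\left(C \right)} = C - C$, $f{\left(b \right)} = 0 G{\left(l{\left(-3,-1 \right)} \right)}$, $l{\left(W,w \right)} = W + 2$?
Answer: $0$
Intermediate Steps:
$l{\left(W,w \right)} = 2 + W$
$f{\left(b \right)} = 0$ ($f{\left(b \right)} = 0 \left(2 - 3\right)^{2} = 0 \left(-1\right)^{2} = 0 \cdot 1 = 0$)
$A{\left(C \right)} = 0$
$A{\left(-10 \right)} \left(f{\left(8 \right)} - 19\right) = 0 \left(0 - 19\right) = 0 \left(-19\right) = 0$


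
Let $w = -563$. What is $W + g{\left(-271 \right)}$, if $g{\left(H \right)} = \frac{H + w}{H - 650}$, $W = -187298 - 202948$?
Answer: $- \frac{119805244}{307} \approx -3.9025 \cdot 10^{5}$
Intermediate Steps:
$W = -390246$ ($W = -187298 - 202948 = -390246$)
$g{\left(H \right)} = \frac{-563 + H}{-650 + H}$ ($g{\left(H \right)} = \frac{H - 563}{H - 650} = \frac{-563 + H}{-650 + H}$)
$W + g{\left(-271 \right)} = -390246 + \frac{-563 - 271}{-650 - 271} = -390246 + \frac{1}{-921} \left(-834\right) = -390246 - - \frac{278}{307} = -390246 + \frac{278}{307} = - \frac{119805244}{307}$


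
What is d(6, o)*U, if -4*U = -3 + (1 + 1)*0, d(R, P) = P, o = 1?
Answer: ¾ ≈ 0.75000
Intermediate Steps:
U = ¾ (U = -(-3 + (1 + 1)*0)/4 = -(-3 + 2*0)/4 = -(-3 + 0)/4 = -¼*(-3) = ¾ ≈ 0.75000)
d(6, o)*U = 1*(¾) = ¾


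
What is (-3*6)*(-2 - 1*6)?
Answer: 144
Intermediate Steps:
(-3*6)*(-2 - 1*6) = -18*(-2 - 6) = -18*(-8) = 144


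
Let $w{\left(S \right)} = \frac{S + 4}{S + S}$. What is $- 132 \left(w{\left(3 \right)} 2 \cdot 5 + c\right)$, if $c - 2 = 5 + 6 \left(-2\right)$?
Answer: $-880$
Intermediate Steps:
$w{\left(S \right)} = \frac{4 + S}{2 S}$
$c = -5$ ($c = 2 + \left(5 + 6 \left(-2\right)\right) = 2 + \left(5 - 12\right) = 2 - 7 = -5$)
$- 132 \left(w{\left(3 \right)} 2 \cdot 5 + c\right) = - 132 \left(\frac{4 + 3}{2 \cdot 3} \cdot 2 \cdot 5 - 5\right) = - 132 \left(\frac{1}{2} \cdot \frac{1}{3} \cdot 7 \cdot 2 \cdot 5 - 5\right) = - 132 \left(\frac{7}{6} \cdot 2 \cdot 5 - 5\right) = - 132 \left(\frac{7}{3} \cdot 5 - 5\right) = - 132 \left(\frac{35}{3} - 5\right) = \left(-132\right) \frac{20}{3} = -880$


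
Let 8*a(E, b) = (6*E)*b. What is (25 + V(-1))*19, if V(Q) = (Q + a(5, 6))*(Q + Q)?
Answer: -342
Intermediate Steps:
a(E, b) = 3*E*b/4 (a(E, b) = ((6*E)*b)/8 = (6*E*b)/8 = 3*E*b/4)
V(Q) = 2*Q*(45/2 + Q) (V(Q) = (Q + (3/4)*5*6)*(Q + Q) = (Q + 45/2)*(2*Q) = (45/2 + Q)*(2*Q) = 2*Q*(45/2 + Q))
(25 + V(-1))*19 = (25 - (45 + 2*(-1)))*19 = (25 - (45 - 2))*19 = (25 - 1*43)*19 = (25 - 43)*19 = -18*19 = -342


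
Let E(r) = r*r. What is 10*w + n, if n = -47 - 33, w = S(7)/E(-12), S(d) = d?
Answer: -5725/72 ≈ -79.514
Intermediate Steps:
E(r) = r²
w = 7/144 (w = 7/((-12)²) = 7/144 ≈ 0.048611)
n = -80
10*w + n = 10*(7/144) - 80 = 35/72 - 80 = -5725/72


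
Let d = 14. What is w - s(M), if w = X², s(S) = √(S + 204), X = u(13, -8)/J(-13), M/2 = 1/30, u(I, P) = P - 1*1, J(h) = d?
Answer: 81/196 - √45915/15 ≈ -13.872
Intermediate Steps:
J(h) = 14
u(I, P) = -1 + P (u(I, P) = P - 1 = -1 + P)
M = 1/15 (M = 2/30 = 2*(1/30) = 1/15 ≈ 0.066667)
X = -9/14 (X = (-1 - 8)/14 = -9*1/14 = -9/14 ≈ -0.64286)
s(S) = √(204 + S)
w = 81/196 (w = (-9/14)² = 81/196 ≈ 0.41327)
w - s(M) = 81/196 - √(204 + 1/15) = 81/196 - √(3061/15) = 81/196 - √45915/15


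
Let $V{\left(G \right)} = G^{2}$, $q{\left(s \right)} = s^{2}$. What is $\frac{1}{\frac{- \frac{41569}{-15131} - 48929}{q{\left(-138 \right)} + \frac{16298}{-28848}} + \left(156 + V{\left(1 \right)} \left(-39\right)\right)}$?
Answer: $\frac{4156221013417}{475599726222669} \approx 0.0087389$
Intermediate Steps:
$\frac{1}{\frac{- \frac{41569}{-15131} - 48929}{q{\left(-138 \right)} + \frac{16298}{-28848}} + \left(156 + V{\left(1 \right)} \left(-39\right)\right)} = \frac{1}{\frac{- \frac{41569}{-15131} - 48929}{\left(-138\right)^{2} + \frac{16298}{-28848}} + \left(156 + 1^{2} \left(-39\right)\right)} = \frac{1}{\frac{\left(-41569\right) \left(- \frac{1}{15131}\right) - 48929}{19044 + 16298 \left(- \frac{1}{28848}\right)} + \left(156 + 1 \left(-39\right)\right)} = \frac{1}{\frac{\frac{41569}{15131} - 48929}{19044 - \frac{8149}{14424}} + \left(156 - 39\right)} = \frac{1}{- \frac{740303130}{15131 \cdot \frac{274682507}{14424}} + 117} = \frac{1}{\left(- \frac{740303130}{15131}\right) \frac{14424}{274682507} + 117} = \frac{1}{- \frac{10678132347120}{4156221013417} + 117} = \frac{1}{\frac{475599726222669}{4156221013417}} = \frac{4156221013417}{475599726222669}$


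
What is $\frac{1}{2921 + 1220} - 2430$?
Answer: $- \frac{10062629}{4141} \approx -2430.0$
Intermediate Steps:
$\frac{1}{2921 + 1220} - 2430 = \frac{1}{4141} - 2430 = - \frac{10062629}{4141}$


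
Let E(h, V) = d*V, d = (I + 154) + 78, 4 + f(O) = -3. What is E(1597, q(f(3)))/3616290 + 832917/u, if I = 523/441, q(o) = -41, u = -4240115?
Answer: -269239986914831/1352413418749470 ≈ -0.19908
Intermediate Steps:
f(O) = -7 (f(O) = -4 - 3 = -7)
I = 523/441 (I = 523*(1/441) = 523/441 ≈ 1.1859)
d = 102835/441 (d = (523/441 + 154) + 78 = 68437/441 + 78 = 102835/441 ≈ 233.19)
E(h, V) = 102835*V/441
E(1597, q(f(3)))/3616290 + 832917/u = ((102835/441)*(-41))/3616290 + 832917/(-4240115) = -4216235/441*1/3616290 + 832917*(-1/4240115) = -843247/318956778 - 832917/4240115 = -269239986914831/1352413418749470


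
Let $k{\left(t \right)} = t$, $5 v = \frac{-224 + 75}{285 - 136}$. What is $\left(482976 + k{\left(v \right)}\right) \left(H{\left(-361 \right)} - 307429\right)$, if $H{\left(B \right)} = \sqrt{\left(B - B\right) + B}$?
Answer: $- \frac{742403836091}{5} + \frac{45882701 i}{5} \approx -1.4848 \cdot 10^{11} + 9.1765 \cdot 10^{6} i$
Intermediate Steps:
$H{\left(B \right)} = \sqrt{B}$ ($H{\left(B \right)} = \sqrt{0 + B} = \sqrt{B}$)
$v = - \frac{1}{5}$ ($v = \frac{\left(-224 + 75\right) \frac{1}{285 - 136}}{5} = \frac{\left(-149\right) \frac{1}{149}}{5} = \frac{1}{5} \left(-1\right) = - \frac{1}{5} \approx -0.2$)
$\left(482976 + k{\left(v \right)}\right) \left(H{\left(-361 \right)} - 307429\right) = \left(482976 - \frac{1}{5}\right) \left(\sqrt{-361} - 307429\right) = \frac{2414879 \left(19 i - 307429\right)}{5} = \frac{2414879 \left(-307429 + 19 i\right)}{5} = - \frac{742403836091}{5} + \frac{45882701 i}{5}$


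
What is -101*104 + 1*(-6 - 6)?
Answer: -10516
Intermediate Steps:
-101*104 + 1*(-6 - 6) = -10504 + 1*(-12) = -10504 - 12 = -10516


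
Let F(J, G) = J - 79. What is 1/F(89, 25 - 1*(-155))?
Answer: 1/10 ≈ 0.10000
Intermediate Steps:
F(J, G) = -79 + J
1/F(89, 25 - 1*(-155)) = 1/(-79 + 89) = 1/10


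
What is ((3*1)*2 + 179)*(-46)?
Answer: -8510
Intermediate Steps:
((3*1)*2 + 179)*(-46) = (3*2 + 179)*(-46) = (6 + 179)*(-46) = 185*(-46) = -8510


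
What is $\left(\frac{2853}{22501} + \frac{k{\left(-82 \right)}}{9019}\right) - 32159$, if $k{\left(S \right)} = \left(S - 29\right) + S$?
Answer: $- \frac{6526214126007}{202936519} \approx -32159.0$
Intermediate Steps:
$k{\left(S \right)} = -29 + 2 S$ ($k{\left(S \right)} = \left(-29 + S\right) + S = -29 + 2 S$)
$\left(\frac{2853}{22501} + \frac{k{\left(-82 \right)}}{9019}\right) - 32159 = \left(\frac{2853}{22501} + \frac{-29 + 2 \left(-82\right)}{9019}\right) - 32159 = \left(2853 \cdot \frac{1}{22501} + \left(-29 - 164\right) \frac{1}{9019}\right) - 32159 = \left(\frac{2853}{22501} - \frac{193}{9019}\right) - 32159 = \frac{21388514}{202936519} - 32159 = - \frac{6526214126007}{202936519}$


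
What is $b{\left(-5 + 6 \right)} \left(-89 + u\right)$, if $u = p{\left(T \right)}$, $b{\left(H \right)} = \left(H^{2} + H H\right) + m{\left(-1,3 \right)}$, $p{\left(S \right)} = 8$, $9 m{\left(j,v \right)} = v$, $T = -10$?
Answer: $-189$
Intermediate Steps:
$m{\left(j,v \right)} = \frac{v}{9}$
$b{\left(H \right)} = \frac{1}{3} + 2 H^{2}$ ($b{\left(H \right)} = \left(H^{2} + H H\right) + \frac{1}{9} \cdot 3 = \left(H^{2} + H^{2}\right) + \frac{1}{3} = 2 H^{2} + \frac{1}{3} = \frac{1}{3} + 2 H^{2}$)
$u = 8$
$b{\left(-5 + 6 \right)} \left(-89 + u\right) = \left(\frac{1}{3} + 2 \left(-5 + 6\right)^{2}\right) \left(-89 + 8\right) = \left(\frac{1}{3} + 2 \cdot 1^{2}\right) \left(-81\right) = \left(\frac{1}{3} + 2 \cdot 1\right) \left(-81\right) = \left(\frac{1}{3} + 2\right) \left(-81\right) = \frac{7}{3} \left(-81\right) = -189$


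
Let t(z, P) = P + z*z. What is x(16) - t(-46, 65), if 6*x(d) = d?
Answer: -6535/3 ≈ -2178.3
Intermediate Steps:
x(d) = d/6
t(z, P) = P + z²
x(16) - t(-46, 65) = (⅙)*16 - (65 + (-46)²) = 8/3 - (65 + 2116) = 8/3 - 1*2181 = 8/3 - 2181 = -6535/3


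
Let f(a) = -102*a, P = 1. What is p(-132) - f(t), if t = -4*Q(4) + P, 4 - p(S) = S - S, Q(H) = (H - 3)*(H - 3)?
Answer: -302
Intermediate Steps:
Q(H) = (-3 + H)² (Q(H) = (-3 + H)*(-3 + H) = (-3 + H)²)
p(S) = 4 (p(S) = 4 - (S - S) = 4 - 1*0 = 4 + 0 = 4)
t = -3 (t = -4*(-3 + 4)² + 1 = -4*1² + 1 = -4*1 + 1 = -4 + 1 = -3)
p(-132) - f(t) = 4 - (-102)*(-3) = 4 - 1*306 = 4 - 306 = -302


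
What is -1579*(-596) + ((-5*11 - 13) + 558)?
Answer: 941574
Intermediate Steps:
-1579*(-596) + ((-5*11 - 13) + 558) = 941084 + ((-55 - 13) + 558) = 941084 + (-68 + 558) = 941084 + 490 = 941574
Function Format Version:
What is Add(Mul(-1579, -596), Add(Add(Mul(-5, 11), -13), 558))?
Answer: 941574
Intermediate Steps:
Add(Mul(-1579, -596), Add(Add(Mul(-5, 11), -13), 558)) = Add(941084, Add(Add(-55, -13), 558)) = Add(941084, Add(-68, 558)) = Add(941084, 490) = 941574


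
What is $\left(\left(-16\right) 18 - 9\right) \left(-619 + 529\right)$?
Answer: $26730$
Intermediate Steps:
$\left(\left(-16\right) 18 - 9\right) \left(-619 + 529\right) = \left(-288 - 9\right) \left(-90\right) = \left(-297\right) \left(-90\right) = 26730$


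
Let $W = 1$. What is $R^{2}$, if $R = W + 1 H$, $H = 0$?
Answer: $1$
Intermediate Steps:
$R = 1$ ($R = 1 + 1 \cdot 0 = 1 + 0 = 1$)
$R^{2} = 1^{2} = 1$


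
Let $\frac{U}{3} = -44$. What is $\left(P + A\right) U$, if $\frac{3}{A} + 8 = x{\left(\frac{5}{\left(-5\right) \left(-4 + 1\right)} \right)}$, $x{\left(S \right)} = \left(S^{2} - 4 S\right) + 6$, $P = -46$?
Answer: $\frac{179652}{29} \approx 6194.9$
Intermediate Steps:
$U = -132$ ($U = 3 \left(-44\right) = -132$)
$x{\left(S \right)} = 6 + S^{2} - 4 S$
$A = - \frac{27}{29}$ ($A = \frac{3}{-8 + \left(6 + \left(\frac{5}{\left(-5\right) \left(-4 + 1\right)}\right)^{2} - 4 \frac{5}{\left(-5\right) \left(-4 + 1\right)}\right)} = \frac{3}{-8 + \left(6 + \left(\frac{5}{\left(-5\right) \left(-3\right)}\right)^{2} - 4 \frac{5}{\left(-5\right) \left(-3\right)}\right)} = \frac{3}{-8 + \left(6 + \left(\frac{5}{15}\right)^{2} - 4 \cdot \frac{5}{15}\right)} = \frac{3}{-8 + \left(6 + \left(5 \cdot \frac{1}{15}\right)^{2} - 4 \cdot 5 \cdot \frac{1}{15}\right)} = \frac{3}{-8 + \left(6 + \left(\frac{1}{3}\right)^{2} - \frac{4}{3}\right)} = \frac{3}{-8 + \left(6 + \frac{1}{9} - \frac{4}{3}\right)} = \frac{3}{-8 + \frac{43}{9}} = \frac{3}{- \frac{29}{9}} = 3 \left(- \frac{9}{29}\right) = - \frac{27}{29} \approx -0.93103$)
$\left(P + A\right) U = \left(-46 - \frac{27}{29}\right) \left(-132\right) = \left(- \frac{1361}{29}\right) \left(-132\right) = \frac{179652}{29}$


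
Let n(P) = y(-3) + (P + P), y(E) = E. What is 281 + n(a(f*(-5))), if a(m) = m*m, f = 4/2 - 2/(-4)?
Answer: 1181/2 ≈ 590.50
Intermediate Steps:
f = 5/2 (f = 4*(1/2) - 2*(-1/4) = 2 + 1/2 = 5/2 ≈ 2.5000)
a(m) = m**2
n(P) = -3 + 2*P (n(P) = -3 + (P + P) = -3 + 2*P)
281 + n(a(f*(-5))) = 281 + (-3 + 2*((5/2)*(-5))**2) = 281 + (-3 + 2*(-25/2)**2) = 281 + (-3 + 2*(625/4)) = 281 + (-3 + 625/2) = 281 + 619/2 = 1181/2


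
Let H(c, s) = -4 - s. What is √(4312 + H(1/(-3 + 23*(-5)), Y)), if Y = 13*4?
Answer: 4*√266 ≈ 65.238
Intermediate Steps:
Y = 52
√(4312 + H(1/(-3 + 23*(-5)), Y)) = √(4312 + (-4 - 1*52)) = √(4312 + (-4 - 52)) = √(4312 - 56) = √4256 = 4*√266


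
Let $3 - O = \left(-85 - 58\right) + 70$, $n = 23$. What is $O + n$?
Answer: $99$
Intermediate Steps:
$O = 76$ ($O = 3 - \left(\left(-85 - 58\right) + 70\right) = 3 - \left(-143 + 70\right) = 3 - -73 = 3 + 73 = 76$)
$O + n = 76 + 23 = 99$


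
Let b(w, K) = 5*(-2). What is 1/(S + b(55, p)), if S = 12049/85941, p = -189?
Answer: -85941/847361 ≈ -0.10142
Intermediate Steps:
b(w, K) = -10
S = 12049/85941 (S = 12049*(1/85941) = 12049/85941 ≈ 0.14020)
1/(S + b(55, p)) = 1/(12049/85941 - 10) = 1/(-847361/85941) = -85941/847361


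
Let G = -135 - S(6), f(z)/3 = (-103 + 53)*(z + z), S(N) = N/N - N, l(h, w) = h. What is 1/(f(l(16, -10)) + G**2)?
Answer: 1/12100 ≈ 8.2645e-5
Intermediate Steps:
S(N) = 1 - N
f(z) = -300*z (f(z) = 3*((-103 + 53)*(z + z)) = 3*(-100*z) = -300*z)
G = -130 (G = -135 - (1 - 1*6) = -135 - (1 - 6) = -135 - 1*(-5) = -135 + 5 = -130)
1/(f(l(16, -10)) + G**2) = 1/(-300*16 + (-130)**2) = 1/(-4800 + 16900) = 1/12100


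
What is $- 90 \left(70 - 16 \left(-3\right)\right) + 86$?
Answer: $-10534$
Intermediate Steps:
$- 90 \left(70 - 16 \left(-3\right)\right) + 86 = - 90 \left(70 - -48\right) + 86 = - 90 \left(70 + 48\right) + 86 = \left(-90\right) 118 + 86 = -10620 + 86 = -10534$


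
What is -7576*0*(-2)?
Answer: 0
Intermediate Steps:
-7576*0*(-2) = -7576*0 = -8*0 = 0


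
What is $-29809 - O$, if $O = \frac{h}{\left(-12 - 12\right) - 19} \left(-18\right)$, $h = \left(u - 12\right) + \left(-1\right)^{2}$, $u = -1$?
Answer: $- \frac{1281571}{43} \approx -29804.0$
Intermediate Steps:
$h = -12$ ($h = \left(-1 - 12\right) + \left(-1\right)^{2} = -13 + 1 = -12$)
$O = - \frac{216}{43}$ ($O = \frac{1}{\left(-12 - 12\right) - 19} \left(-12\right) \left(-18\right) = \frac{1}{-24 - 19} \left(-12\right) \left(-18\right) = \frac{1}{-43} \left(-12\right) \left(-18\right) = \left(- \frac{1}{43}\right) \left(-12\right) \left(-18\right) = \frac{12}{43} \left(-18\right) = - \frac{216}{43} \approx -5.0233$)
$-29809 - O = -29809 - - \frac{216}{43} = -29809 + \frac{216}{43} = - \frac{1281571}{43}$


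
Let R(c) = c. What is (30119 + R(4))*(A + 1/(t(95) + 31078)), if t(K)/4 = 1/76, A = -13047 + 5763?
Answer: -129561377202819/590483 ≈ -2.1942e+8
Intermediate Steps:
A = -7284
t(K) = 1/19 (t(K) = 4/76 = 4*(1/76) = 1/19)
(30119 + R(4))*(A + 1/(t(95) + 31078)) = (30119 + 4)*(-7284 + 1/(1/19 + 31078)) = 30123*(-7284 + 1/(590483/19)) = 30123*(-7284 + 19/590483) = 30123*(-4301078153/590483) = -129561377202819/590483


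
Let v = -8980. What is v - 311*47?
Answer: -23597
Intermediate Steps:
v - 311*47 = -8980 - 311*47 = -8980 - 14617 = -23597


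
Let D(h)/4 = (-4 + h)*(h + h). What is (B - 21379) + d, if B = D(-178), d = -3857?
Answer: 233932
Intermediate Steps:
D(h) = 8*h*(-4 + h) (D(h) = 4*((-4 + h)*(h + h)) = 4*((-4 + h)*(2*h)) = 4*(2*h*(-4 + h)) = 8*h*(-4 + h))
B = 259168 (B = 8*(-178)*(-4 - 178) = 8*(-178)*(-182) = 259168)
(B - 21379) + d = (259168 - 21379) - 3857 = 237789 - 3857 = 233932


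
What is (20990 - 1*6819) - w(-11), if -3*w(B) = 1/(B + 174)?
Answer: 6929620/489 ≈ 14171.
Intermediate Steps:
w(B) = -1/(3*(174 + B)) (w(B) = -1/(3*(B + 174)) = -1/(3*(174 + B)))
(20990 - 1*6819) - w(-11) = (20990 - 1*6819) - (-1)/(522 + 3*(-11)) = (20990 - 6819) - (-1)/(522 - 33) = 14171 - (-1)/489 = 14171 - 1*(-1/489) = 14171 + 1/489 = 6929620/489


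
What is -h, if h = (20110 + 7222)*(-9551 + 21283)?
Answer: -320659024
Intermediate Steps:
h = 320659024 (h = 27332*11732 = 320659024)
-h = -1*320659024 = -320659024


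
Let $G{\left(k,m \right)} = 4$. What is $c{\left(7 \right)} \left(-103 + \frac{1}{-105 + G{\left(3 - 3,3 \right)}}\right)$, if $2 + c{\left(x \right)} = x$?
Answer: $- \frac{52020}{101} \approx -515.05$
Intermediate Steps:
$c{\left(x \right)} = -2 + x$
$c{\left(7 \right)} \left(-103 + \frac{1}{-105 + G{\left(3 - 3,3 \right)}}\right) = \left(-2 + 7\right) \left(-103 + \frac{1}{-105 + 4}\right) = 5 \left(-103 + \frac{1}{-101}\right) = 5 \left(-103 - \frac{1}{101}\right) = 5 \left(- \frac{10404}{101}\right) = - \frac{52020}{101}$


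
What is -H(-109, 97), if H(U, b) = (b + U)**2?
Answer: -144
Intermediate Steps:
H(U, b) = (U + b)**2
-H(-109, 97) = -(-109 + 97)**2 = -1*(-12)**2 = -1*144 = -144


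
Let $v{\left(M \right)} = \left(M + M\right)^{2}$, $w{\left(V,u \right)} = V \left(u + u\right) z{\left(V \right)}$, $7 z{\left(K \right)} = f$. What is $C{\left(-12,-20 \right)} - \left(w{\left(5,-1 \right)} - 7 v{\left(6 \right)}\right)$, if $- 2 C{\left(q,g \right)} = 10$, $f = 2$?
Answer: $\frac{7041}{7} \approx 1005.9$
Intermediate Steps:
$z{\left(K \right)} = \frac{2}{7}$ ($z{\left(K \right)} = \frac{1}{7} \cdot 2 = \frac{2}{7}$)
$w{\left(V,u \right)} = \frac{4 V u}{7}$ ($w{\left(V,u \right)} = V \left(u + u\right) \frac{2}{7} = V 2 u \frac{2}{7} = 2 V u \frac{2}{7} = \frac{4 V u}{7}$)
$v{\left(M \right)} = 4 M^{2}$ ($v{\left(M \right)} = \left(2 M\right)^{2} = 4 M^{2}$)
$C{\left(q,g \right)} = -5$ ($C{\left(q,g \right)} = \left(- \frac{1}{2}\right) 10 = -5$)
$C{\left(-12,-20 \right)} - \left(w{\left(5,-1 \right)} - 7 v{\left(6 \right)}\right) = -5 - \left(\frac{4}{7} \cdot 5 \left(-1\right) - 7 \cdot 4 \cdot 6^{2}\right) = -5 - \left(- \frac{20}{7} - 7 \cdot 4 \cdot 36\right) = -5 - \left(- \frac{20}{7} - 1008\right) = -5 - - \frac{7076}{7} = -5 + \frac{7076}{7} = \frac{7041}{7}$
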